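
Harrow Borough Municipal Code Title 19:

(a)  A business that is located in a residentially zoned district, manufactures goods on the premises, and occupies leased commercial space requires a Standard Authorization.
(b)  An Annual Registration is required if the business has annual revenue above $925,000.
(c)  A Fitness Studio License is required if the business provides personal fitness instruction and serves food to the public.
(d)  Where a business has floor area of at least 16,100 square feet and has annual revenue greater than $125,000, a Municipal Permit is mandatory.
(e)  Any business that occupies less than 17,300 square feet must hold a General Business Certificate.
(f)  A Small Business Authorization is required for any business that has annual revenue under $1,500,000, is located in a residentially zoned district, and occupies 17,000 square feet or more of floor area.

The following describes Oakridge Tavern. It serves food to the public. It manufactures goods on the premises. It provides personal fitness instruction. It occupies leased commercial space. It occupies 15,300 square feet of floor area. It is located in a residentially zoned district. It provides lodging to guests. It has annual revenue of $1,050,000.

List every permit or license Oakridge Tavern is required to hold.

Annual Registration, Fitness Studio License, General Business Certificate, Standard Authorization

(a) is located in a residentially zoned district; manufactures goods on the premises; occupies leased commercial space → Standard Authorization required.
(b) revenue $1,050,000 > $925,000 → Annual Registration required.
(c) provides personal fitness instruction; serves food to the public → Fitness Studio License required.
(d) floor area 15,300 square feet < 16,100 square feet; revenue $1,050,000 > $125,000 → Municipal Permit not required.
(e) floor area 15,300 square feet < 17,300 square feet → General Business Certificate required.
(f) revenue $1,050,000 < $1,500,000; is located in a residentially zoned district; floor area 15,300 square feet < 17,000 square feet → Small Business Authorization not required.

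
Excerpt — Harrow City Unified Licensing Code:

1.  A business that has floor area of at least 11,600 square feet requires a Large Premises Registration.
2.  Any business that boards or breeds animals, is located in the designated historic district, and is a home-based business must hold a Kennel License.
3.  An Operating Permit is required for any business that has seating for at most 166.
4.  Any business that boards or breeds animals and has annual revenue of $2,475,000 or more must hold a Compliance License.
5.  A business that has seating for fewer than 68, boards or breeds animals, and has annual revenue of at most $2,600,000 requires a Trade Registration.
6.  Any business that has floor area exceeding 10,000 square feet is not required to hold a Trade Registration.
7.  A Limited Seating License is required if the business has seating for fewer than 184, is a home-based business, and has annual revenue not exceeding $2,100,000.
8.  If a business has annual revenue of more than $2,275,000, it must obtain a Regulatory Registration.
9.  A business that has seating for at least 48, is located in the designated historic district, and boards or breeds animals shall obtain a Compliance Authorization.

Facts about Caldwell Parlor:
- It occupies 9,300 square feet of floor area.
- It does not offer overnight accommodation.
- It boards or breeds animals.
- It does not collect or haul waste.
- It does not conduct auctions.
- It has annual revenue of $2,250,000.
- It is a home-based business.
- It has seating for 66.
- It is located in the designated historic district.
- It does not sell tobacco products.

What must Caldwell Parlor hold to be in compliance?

Compliance Authorization, Kennel License, Operating Permit, Trade Registration

1. floor area 9,300 square feet < 11,600 square feet → Large Premises Registration not required.
2. boards or breeds animals; is located in the designated historic district; is a home-based business → Kennel License required.
3. seating 66 ≤ 166 → Operating Permit required.
4. boards or breeds animals; revenue $2,250,000 < $2,475,000 → Compliance License not required.
5. seating 66 < 68; boards or breeds animals; revenue $2,250,000 ≤ $2,600,000 → Trade Registration required.
6. floor area 9,300 square feet ≤ 10,000 square feet → Trade Registration exemption does not apply.
7. seating 66 < 184; is a home-based business; revenue $2,250,000 > $2,100,000 → Limited Seating License not required.
8. revenue $2,250,000 ≤ $2,275,000 → Regulatory Registration not required.
9. seating 66 ≥ 48; is located in the designated historic district; boards or breeds animals → Compliance Authorization required.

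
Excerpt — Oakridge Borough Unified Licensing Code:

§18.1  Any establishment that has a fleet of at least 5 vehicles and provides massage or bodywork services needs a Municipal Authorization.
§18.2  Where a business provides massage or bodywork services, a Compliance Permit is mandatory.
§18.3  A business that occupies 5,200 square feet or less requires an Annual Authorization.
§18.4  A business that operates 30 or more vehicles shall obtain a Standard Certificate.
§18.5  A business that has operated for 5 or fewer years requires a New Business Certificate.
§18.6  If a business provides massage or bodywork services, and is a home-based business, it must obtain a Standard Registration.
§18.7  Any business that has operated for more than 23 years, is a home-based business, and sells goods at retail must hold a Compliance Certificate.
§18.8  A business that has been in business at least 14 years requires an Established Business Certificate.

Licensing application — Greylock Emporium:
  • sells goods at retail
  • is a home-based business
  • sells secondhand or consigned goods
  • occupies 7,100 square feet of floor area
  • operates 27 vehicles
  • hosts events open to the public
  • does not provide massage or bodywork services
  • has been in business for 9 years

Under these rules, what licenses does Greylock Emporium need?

§18.1 vehicles 27 ≥ 5; does not provide massage or bodywork services → Municipal Authorization not required.
§18.2 does not provide massage or bodywork services → Compliance Permit not required.
§18.3 floor area 7,100 square feet > 5,200 square feet → Annual Authorization not required.
§18.4 vehicles 27 < 30 → Standard Certificate not required.
§18.5 years in business 9 > 5 → New Business Certificate not required.
§18.6 does not provide massage or bodywork services; is a home-based business → Standard Registration not required.
§18.7 years in business 9 ≤ 23; is a home-based business; sells goods at retail → Compliance Certificate not required.
§18.8 years in business 9 < 14 → Established Business Certificate not required.

None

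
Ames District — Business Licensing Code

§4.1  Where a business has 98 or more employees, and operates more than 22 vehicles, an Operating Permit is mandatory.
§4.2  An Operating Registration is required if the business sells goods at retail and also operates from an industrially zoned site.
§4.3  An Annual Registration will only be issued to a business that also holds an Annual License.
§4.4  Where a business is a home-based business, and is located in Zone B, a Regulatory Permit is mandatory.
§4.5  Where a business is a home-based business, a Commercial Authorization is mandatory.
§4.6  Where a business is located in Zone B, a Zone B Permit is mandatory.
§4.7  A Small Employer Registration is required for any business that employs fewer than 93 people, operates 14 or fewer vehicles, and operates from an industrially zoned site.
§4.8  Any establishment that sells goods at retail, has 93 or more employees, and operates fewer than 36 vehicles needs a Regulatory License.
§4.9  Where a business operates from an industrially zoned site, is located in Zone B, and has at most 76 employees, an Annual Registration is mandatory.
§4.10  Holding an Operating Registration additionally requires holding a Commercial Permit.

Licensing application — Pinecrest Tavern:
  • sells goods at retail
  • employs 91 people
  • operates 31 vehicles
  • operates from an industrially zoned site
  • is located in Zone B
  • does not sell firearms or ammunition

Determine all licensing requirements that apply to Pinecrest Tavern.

Commercial Permit, Operating Registration, Zone B Permit

§4.1 employees 91 < 98; vehicles 31 > 22 → Operating Permit not required.
§4.2 sells goods at retail; operates from an industrially zoned site → Operating Registration required.
§4.3 Annual Registration is not required → no effect.
§4.4 operates from an industrially zoned site (not: is a home-based business); is located in Zone B → Regulatory Permit not required.
§4.5 operates from an industrially zoned site (not: is a home-based business) → Commercial Authorization not required.
§4.6 is located in Zone B → Zone B Permit required.
§4.7 employees 91 < 93; vehicles 31 > 14; operates from an industrially zoned site → Small Employer Registration not required.
§4.8 sells goods at retail; employees 91 < 93; vehicles 31 < 36 → Regulatory License not required.
§4.9 operates from an industrially zoned site; is located in Zone B; employees 91 > 76 → Annual Registration not required.
§4.10 Operating Registration is required → Commercial Permit also required.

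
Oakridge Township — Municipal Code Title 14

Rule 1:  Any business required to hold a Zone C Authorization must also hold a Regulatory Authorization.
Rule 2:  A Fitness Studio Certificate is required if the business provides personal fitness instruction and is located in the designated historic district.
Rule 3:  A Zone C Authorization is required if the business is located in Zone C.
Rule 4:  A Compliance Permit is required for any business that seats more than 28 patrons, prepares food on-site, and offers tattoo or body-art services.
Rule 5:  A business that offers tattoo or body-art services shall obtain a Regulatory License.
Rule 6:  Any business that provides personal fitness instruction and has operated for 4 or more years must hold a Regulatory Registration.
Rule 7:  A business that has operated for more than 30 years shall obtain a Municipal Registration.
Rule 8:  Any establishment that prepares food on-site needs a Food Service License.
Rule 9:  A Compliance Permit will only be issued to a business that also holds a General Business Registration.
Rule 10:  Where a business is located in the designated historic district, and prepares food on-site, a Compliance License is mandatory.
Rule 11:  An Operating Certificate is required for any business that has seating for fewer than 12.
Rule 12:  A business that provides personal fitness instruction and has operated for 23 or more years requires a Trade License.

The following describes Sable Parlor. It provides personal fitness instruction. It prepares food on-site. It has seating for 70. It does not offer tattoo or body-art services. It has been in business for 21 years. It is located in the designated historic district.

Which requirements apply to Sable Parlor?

Rule 1: Zone C Authorization is not required → no effect.
Rule 2: provides personal fitness instruction; is located in the designated historic district → Fitness Studio Certificate required.
Rule 3: is located in the designated historic district (not: is located in Zone C) → Zone C Authorization not required.
Rule 4: seating 70 > 28; prepares food on-site; does not offer tattoo or body-art services → Compliance Permit not required.
Rule 5: does not offer tattoo or body-art services → Regulatory License not required.
Rule 6: provides personal fitness instruction; years in business 21 ≥ 4 → Regulatory Registration required.
Rule 7: years in business 21 ≤ 30 → Municipal Registration not required.
Rule 8: prepares food on-site → Food Service License required.
Rule 9: Compliance Permit is not required → no effect.
Rule 10: is located in the designated historic district; prepares food on-site → Compliance License required.
Rule 11: seating 70 ≥ 12 → Operating Certificate not required.
Rule 12: provides personal fitness instruction; years in business 21 < 23 → Trade License not required.

Compliance License, Fitness Studio Certificate, Food Service License, Regulatory Registration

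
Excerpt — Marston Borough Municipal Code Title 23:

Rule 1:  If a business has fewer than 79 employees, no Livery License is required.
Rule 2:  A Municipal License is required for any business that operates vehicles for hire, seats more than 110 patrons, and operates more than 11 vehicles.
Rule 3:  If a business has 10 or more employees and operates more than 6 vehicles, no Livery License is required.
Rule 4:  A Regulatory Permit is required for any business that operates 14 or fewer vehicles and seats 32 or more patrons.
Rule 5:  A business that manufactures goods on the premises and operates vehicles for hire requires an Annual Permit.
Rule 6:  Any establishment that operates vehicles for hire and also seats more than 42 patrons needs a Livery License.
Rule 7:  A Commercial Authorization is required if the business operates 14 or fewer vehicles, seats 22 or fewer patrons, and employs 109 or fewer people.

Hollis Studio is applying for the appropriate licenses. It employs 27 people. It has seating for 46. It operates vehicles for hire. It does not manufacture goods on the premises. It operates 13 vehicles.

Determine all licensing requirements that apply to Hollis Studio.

Regulatory Permit

Rule 1: employees 27 < 79 → exempt from Livery License.
Rule 2: operates vehicles for hire; seating 46 ≤ 110; vehicles 13 > 11 → Municipal License not required.
Rule 3: employees 27 ≥ 10; vehicles 13 > 6 → exempt from Livery License.
Rule 4: vehicles 13 ≤ 14; seating 46 ≥ 32 → Regulatory Permit required.
Rule 5: does not manufacture goods on the premises; operates vehicles for hire → Annual Permit not required.
Rule 6: operates vehicles for hire; seating 46 > 42 → Livery License required.
Rule 7: vehicles 13 ≤ 14; seating 46 > 22; employees 27 ≤ 109 → Commercial Authorization not required.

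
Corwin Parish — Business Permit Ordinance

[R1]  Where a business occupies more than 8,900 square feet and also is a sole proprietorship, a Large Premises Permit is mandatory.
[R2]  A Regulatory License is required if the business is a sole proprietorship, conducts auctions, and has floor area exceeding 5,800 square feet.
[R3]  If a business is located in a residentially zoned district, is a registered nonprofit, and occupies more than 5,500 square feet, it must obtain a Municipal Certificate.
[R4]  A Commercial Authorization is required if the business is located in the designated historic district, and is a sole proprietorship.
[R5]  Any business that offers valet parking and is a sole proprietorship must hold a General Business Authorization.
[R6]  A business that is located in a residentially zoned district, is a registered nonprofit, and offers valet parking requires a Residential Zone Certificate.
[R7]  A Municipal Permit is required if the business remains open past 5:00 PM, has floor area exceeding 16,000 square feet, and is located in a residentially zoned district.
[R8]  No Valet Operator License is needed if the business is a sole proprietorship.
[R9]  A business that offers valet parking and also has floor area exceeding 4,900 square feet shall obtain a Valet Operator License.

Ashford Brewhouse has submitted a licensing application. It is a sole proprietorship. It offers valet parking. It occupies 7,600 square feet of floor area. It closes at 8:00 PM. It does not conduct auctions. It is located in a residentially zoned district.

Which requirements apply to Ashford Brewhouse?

[R1] floor area 7,600 square feet ≤ 8,900 square feet; is a sole proprietorship → Large Premises Permit not required.
[R2] is a sole proprietorship; does not conduct auctions; floor area 7,600 square feet > 5,800 square feet → Regulatory License not required.
[R3] is located in a residentially zoned district; is a sole proprietorship (not: is a registered nonprofit); floor area 7,600 square feet > 5,500 square feet → Municipal Certificate not required.
[R4] is located in a residentially zoned district (not: is located in the designated historic district); is a sole proprietorship → Commercial Authorization not required.
[R5] offers valet parking; is a sole proprietorship → General Business Authorization required.
[R6] is located in a residentially zoned district; is a sole proprietorship (not: is a registered nonprofit); offers valet parking → Residential Zone Certificate not required.
[R7] closes 8:00 PM, after 5:00 PM; floor area 7,600 square feet ≤ 16,000 square feet; is located in a residentially zoned district → Municipal Permit not required.
[R8] is a sole proprietorship → exempt from Valet Operator License.
[R9] offers valet parking; floor area 7,600 square feet > 4,900 square feet → Valet Operator License required.

General Business Authorization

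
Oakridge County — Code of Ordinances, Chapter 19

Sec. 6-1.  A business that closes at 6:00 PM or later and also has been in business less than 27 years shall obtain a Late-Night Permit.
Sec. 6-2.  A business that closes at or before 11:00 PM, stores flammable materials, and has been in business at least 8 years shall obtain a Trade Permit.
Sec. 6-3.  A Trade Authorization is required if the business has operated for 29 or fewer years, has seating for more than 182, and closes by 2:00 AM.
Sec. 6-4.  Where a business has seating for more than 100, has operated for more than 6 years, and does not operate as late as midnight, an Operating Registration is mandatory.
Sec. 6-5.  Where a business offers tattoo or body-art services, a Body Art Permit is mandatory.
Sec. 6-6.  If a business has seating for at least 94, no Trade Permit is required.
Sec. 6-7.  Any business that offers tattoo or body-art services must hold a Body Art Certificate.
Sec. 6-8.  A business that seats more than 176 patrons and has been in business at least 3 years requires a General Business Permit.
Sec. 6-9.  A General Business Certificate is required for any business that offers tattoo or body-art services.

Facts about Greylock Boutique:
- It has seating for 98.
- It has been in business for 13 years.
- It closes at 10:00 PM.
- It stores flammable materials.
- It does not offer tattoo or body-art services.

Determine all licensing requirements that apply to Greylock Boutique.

Sec. 6-1. closes 10:00 PM, after 6:00 PM; years in business 13 < 27 → Late-Night Permit required.
Sec. 6-2. closes 10:00 PM, at/before 11:00 PM; stores flammable materials; years in business 13 ≥ 8 → Trade Permit required.
Sec. 6-3. years in business 13 ≤ 29; seating 98 ≤ 182; closes 10:00 PM, at/before 2:00 AM → Trade Authorization not required.
Sec. 6-4. seating 98 ≤ 100; years in business 13 > 6; closes 10:00 PM, at/before midnight → Operating Registration not required.
Sec. 6-5. does not offer tattoo or body-art services → Body Art Permit not required.
Sec. 6-6. seating 98 ≥ 94 → exempt from Trade Permit.
Sec. 6-7. does not offer tattoo or body-art services → Body Art Certificate not required.
Sec. 6-8. seating 98 ≤ 176; years in business 13 ≥ 3 → General Business Permit not required.
Sec. 6-9. does not offer tattoo or body-art services → General Business Certificate not required.

Late-Night Permit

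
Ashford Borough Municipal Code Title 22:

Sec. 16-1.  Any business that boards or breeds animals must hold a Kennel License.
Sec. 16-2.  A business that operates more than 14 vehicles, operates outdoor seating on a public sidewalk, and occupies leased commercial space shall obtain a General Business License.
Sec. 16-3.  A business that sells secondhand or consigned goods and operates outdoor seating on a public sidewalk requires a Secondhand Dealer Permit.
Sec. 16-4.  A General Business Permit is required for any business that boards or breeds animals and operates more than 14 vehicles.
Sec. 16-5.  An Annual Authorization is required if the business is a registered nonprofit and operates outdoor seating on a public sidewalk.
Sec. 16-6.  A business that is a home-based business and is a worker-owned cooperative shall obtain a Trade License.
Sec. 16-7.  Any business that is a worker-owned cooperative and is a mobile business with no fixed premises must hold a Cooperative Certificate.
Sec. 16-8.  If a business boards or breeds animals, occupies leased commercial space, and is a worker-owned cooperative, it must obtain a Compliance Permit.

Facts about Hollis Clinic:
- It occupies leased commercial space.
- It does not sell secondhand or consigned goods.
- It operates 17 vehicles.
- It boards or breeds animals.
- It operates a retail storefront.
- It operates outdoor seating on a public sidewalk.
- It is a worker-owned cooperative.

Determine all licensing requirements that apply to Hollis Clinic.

Compliance Permit, General Business License, General Business Permit, Kennel License

Sec. 16-1. boards or breeds animals → Kennel License required.
Sec. 16-2. vehicles 17 > 14; operates outdoor seating on a public sidewalk; occupies leased commercial space → General Business License required.
Sec. 16-3. does not sell secondhand or consigned goods; operates outdoor seating on a public sidewalk → Secondhand Dealer Permit not required.
Sec. 16-4. boards or breeds animals; vehicles 17 > 14 → General Business Permit required.
Sec. 16-5. is a worker-owned cooperative (not: is a registered nonprofit); operates outdoor seating on a public sidewalk → Annual Authorization not required.
Sec. 16-6. occupies leased commercial space (not: is a home-based business); is a worker-owned cooperative → Trade License not required.
Sec. 16-7. is a worker-owned cooperative; occupies leased commercial space (not: is a mobile business with no fixed premises) → Cooperative Certificate not required.
Sec. 16-8. boards or breeds animals; occupies leased commercial space; is a worker-owned cooperative → Compliance Permit required.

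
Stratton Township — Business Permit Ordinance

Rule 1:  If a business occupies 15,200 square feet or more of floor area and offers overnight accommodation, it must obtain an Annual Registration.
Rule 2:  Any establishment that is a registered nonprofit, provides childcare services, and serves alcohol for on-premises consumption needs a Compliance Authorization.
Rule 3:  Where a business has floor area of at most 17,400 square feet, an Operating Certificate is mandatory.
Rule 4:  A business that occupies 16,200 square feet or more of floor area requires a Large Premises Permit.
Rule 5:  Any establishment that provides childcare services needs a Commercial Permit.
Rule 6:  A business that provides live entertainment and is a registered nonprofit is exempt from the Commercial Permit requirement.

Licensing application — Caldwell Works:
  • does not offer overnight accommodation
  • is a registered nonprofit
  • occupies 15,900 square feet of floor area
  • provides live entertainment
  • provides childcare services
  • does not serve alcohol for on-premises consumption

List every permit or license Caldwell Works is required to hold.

Rule 1: floor area 15,900 square feet ≥ 15,200 square feet; does not offer overnight accommodation → Annual Registration not required.
Rule 2: is a registered nonprofit; provides childcare services; does not serve alcohol for on-premises consumption → Compliance Authorization not required.
Rule 3: floor area 15,900 square feet ≤ 17,400 square feet → Operating Certificate required.
Rule 4: floor area 15,900 square feet < 16,200 square feet → Large Premises Permit not required.
Rule 5: provides childcare services → Commercial Permit required.
Rule 6: provides live entertainment; is a registered nonprofit → exempt from Commercial Permit.

Operating Certificate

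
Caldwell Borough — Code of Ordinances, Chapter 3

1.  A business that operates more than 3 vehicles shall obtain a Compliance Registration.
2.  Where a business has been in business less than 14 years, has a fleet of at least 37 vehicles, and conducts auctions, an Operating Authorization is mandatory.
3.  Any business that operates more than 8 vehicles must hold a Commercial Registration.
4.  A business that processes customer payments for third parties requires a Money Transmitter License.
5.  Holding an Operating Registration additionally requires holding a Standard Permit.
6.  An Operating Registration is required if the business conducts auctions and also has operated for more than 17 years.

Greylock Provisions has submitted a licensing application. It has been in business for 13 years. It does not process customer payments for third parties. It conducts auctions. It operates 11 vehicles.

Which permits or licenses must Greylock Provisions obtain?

Commercial Registration, Compliance Registration

1. vehicles 11 > 3 → Compliance Registration required.
2. years in business 13 < 14; vehicles 11 < 37; conducts auctions → Operating Authorization not required.
3. vehicles 11 > 8 → Commercial Registration required.
4. does not process customer payments for third parties → Money Transmitter License not required.
5. Operating Registration is not required → no effect.
6. conducts auctions; years in business 13 ≤ 17 → Operating Registration not required.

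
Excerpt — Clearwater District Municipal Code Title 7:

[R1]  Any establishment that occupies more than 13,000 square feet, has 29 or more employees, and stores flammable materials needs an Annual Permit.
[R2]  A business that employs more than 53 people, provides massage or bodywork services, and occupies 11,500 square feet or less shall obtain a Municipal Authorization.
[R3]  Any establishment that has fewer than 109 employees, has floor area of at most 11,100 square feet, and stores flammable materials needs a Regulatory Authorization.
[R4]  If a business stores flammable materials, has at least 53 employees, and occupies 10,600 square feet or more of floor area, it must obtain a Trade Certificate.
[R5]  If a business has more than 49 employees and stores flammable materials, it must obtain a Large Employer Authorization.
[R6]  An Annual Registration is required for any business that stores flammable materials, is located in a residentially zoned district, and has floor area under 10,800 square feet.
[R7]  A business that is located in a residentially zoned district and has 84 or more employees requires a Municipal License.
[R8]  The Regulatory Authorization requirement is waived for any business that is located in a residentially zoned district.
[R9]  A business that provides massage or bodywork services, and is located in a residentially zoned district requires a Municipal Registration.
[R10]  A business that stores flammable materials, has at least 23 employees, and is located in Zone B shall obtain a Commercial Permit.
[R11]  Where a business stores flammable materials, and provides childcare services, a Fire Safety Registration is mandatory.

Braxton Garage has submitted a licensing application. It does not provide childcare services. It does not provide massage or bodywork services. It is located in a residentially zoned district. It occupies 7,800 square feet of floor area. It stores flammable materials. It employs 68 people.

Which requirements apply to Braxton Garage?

Annual Registration, Large Employer Authorization

[R1] floor area 7,800 square feet ≤ 13,000 square feet; employees 68 ≥ 29; stores flammable materials → Annual Permit not required.
[R2] employees 68 > 53; does not provide massage or bodywork services; floor area 7,800 square feet ≤ 11,500 square feet → Municipal Authorization not required.
[R3] employees 68 < 109; floor area 7,800 square feet ≤ 11,100 square feet; stores flammable materials → Regulatory Authorization required.
[R4] stores flammable materials; employees 68 ≥ 53; floor area 7,800 square feet < 10,600 square feet → Trade Certificate not required.
[R5] employees 68 > 49; stores flammable materials → Large Employer Authorization required.
[R6] stores flammable materials; is located in a residentially zoned district; floor area 7,800 square feet < 10,800 square feet → Annual Registration required.
[R7] is located in a residentially zoned district; employees 68 < 84 → Municipal License not required.
[R8] is located in a residentially zoned district → exempt from Regulatory Authorization.
[R9] does not provide massage or bodywork services; is located in a residentially zoned district → Municipal Registration not required.
[R10] stores flammable materials; employees 68 ≥ 23; is located in a residentially zoned district (not: is located in Zone B) → Commercial Permit not required.
[R11] stores flammable materials; does not provide childcare services → Fire Safety Registration not required.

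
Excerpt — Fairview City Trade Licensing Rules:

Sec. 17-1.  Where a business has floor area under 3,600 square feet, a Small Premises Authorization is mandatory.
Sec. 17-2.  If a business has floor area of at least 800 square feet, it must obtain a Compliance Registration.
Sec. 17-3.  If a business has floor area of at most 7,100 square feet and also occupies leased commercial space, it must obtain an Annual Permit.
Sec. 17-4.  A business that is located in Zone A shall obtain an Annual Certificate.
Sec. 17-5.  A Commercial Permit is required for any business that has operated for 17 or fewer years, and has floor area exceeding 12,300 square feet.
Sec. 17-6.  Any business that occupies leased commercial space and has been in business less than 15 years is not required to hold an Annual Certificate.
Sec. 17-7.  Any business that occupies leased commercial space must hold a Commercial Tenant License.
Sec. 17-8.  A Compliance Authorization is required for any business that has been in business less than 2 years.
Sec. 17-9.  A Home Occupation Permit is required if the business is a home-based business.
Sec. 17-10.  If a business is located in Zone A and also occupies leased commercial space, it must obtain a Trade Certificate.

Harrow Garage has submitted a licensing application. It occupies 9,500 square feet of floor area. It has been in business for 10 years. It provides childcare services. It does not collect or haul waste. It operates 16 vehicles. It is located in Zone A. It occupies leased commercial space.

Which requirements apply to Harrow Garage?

Commercial Tenant License, Compliance Registration, Trade Certificate

Sec. 17-1. floor area 9,500 square feet ≥ 3,600 square feet → Small Premises Authorization not required.
Sec. 17-2. floor area 9,500 square feet ≥ 800 square feet → Compliance Registration required.
Sec. 17-3. floor area 9,500 square feet > 7,100 square feet; occupies leased commercial space → Annual Permit not required.
Sec. 17-4. is located in Zone A → Annual Certificate required.
Sec. 17-5. years in business 10 ≤ 17; floor area 9,500 square feet ≤ 12,300 square feet → Commercial Permit not required.
Sec. 17-6. occupies leased commercial space; years in business 10 < 15 → exempt from Annual Certificate.
Sec. 17-7. occupies leased commercial space → Commercial Tenant License required.
Sec. 17-8. years in business 10 ≥ 2 → Compliance Authorization not required.
Sec. 17-9. occupies leased commercial space (not: is a home-based business) → Home Occupation Permit not required.
Sec. 17-10. is located in Zone A; occupies leased commercial space → Trade Certificate required.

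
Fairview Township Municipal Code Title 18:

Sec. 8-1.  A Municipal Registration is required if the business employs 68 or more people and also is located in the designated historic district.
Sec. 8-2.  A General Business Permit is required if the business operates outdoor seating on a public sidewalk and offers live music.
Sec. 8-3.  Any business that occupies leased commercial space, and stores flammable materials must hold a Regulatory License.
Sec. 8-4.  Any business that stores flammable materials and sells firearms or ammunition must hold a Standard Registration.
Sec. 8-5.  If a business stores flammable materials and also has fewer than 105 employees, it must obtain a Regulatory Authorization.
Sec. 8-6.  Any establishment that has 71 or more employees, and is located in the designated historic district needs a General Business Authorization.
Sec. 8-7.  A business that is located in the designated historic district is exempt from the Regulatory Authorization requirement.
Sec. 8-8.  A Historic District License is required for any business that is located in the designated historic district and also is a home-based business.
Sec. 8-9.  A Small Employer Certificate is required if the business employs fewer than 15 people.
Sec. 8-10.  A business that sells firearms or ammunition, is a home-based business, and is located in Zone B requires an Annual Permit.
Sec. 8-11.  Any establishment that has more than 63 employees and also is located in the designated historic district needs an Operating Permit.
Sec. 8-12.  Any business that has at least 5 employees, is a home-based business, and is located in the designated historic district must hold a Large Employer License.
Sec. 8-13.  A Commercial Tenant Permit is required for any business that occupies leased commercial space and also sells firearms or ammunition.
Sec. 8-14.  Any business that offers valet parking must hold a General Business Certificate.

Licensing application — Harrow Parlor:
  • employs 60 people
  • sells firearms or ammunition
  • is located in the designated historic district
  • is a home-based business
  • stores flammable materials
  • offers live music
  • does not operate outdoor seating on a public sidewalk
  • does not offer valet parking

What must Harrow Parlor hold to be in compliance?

Sec. 8-1. employees 60 < 68; is located in the designated historic district → Municipal Registration not required.
Sec. 8-2. does not operate outdoor seating on a public sidewalk; offers live music → General Business Permit not required.
Sec. 8-3. is a home-based business (not: occupies leased commercial space); stores flammable materials → Regulatory License not required.
Sec. 8-4. stores flammable materials; sells firearms or ammunition → Standard Registration required.
Sec. 8-5. stores flammable materials; employees 60 < 105 → Regulatory Authorization required.
Sec. 8-6. employees 60 < 71; is located in the designated historic district → General Business Authorization not required.
Sec. 8-7. is located in the designated historic district → exempt from Regulatory Authorization.
Sec. 8-8. is located in the designated historic district; is a home-based business → Historic District License required.
Sec. 8-9. employees 60 ≥ 15 → Small Employer Certificate not required.
Sec. 8-10. sells firearms or ammunition; is a home-based business; is located in the designated historic district (not: is located in Zone B) → Annual Permit not required.
Sec. 8-11. employees 60 ≤ 63; is located in the designated historic district → Operating Permit not required.
Sec. 8-12. employees 60 ≥ 5; is a home-based business; is located in the designated historic district → Large Employer License required.
Sec. 8-13. is a home-based business (not: occupies leased commercial space); sells firearms or ammunition → Commercial Tenant Permit not required.
Sec. 8-14. does not offer valet parking → General Business Certificate not required.

Historic District License, Large Employer License, Standard Registration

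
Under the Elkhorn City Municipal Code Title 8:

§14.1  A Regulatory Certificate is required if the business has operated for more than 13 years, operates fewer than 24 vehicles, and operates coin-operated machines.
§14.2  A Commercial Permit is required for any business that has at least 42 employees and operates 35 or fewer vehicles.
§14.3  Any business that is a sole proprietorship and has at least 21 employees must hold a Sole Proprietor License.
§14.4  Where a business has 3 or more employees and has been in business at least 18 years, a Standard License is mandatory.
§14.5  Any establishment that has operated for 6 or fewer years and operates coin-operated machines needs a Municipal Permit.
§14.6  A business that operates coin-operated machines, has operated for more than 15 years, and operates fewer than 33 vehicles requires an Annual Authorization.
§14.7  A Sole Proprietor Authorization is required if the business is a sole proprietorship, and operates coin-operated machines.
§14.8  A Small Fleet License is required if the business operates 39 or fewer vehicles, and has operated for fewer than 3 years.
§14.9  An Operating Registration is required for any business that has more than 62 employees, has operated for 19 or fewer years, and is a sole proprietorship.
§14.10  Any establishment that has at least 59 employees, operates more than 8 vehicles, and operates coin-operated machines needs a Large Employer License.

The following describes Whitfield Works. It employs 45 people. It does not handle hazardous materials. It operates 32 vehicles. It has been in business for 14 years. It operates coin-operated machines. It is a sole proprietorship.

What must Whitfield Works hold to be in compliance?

Commercial Permit, Sole Proprietor Authorization, Sole Proprietor License

§14.1 years in business 14 > 13; vehicles 32 ≥ 24; operates coin-operated machines → Regulatory Certificate not required.
§14.2 employees 45 ≥ 42; vehicles 32 ≤ 35 → Commercial Permit required.
§14.3 is a sole proprietorship; employees 45 ≥ 21 → Sole Proprietor License required.
§14.4 employees 45 ≥ 3; years in business 14 < 18 → Standard License not required.
§14.5 years in business 14 > 6; operates coin-operated machines → Municipal Permit not required.
§14.6 operates coin-operated machines; years in business 14 ≤ 15; vehicles 32 < 33 → Annual Authorization not required.
§14.7 is a sole proprietorship; operates coin-operated machines → Sole Proprietor Authorization required.
§14.8 vehicles 32 ≤ 39; years in business 14 ≥ 3 → Small Fleet License not required.
§14.9 employees 45 ≤ 62; years in business 14 ≤ 19; is a sole proprietorship → Operating Registration not required.
§14.10 employees 45 < 59; vehicles 32 > 8; operates coin-operated machines → Large Employer License not required.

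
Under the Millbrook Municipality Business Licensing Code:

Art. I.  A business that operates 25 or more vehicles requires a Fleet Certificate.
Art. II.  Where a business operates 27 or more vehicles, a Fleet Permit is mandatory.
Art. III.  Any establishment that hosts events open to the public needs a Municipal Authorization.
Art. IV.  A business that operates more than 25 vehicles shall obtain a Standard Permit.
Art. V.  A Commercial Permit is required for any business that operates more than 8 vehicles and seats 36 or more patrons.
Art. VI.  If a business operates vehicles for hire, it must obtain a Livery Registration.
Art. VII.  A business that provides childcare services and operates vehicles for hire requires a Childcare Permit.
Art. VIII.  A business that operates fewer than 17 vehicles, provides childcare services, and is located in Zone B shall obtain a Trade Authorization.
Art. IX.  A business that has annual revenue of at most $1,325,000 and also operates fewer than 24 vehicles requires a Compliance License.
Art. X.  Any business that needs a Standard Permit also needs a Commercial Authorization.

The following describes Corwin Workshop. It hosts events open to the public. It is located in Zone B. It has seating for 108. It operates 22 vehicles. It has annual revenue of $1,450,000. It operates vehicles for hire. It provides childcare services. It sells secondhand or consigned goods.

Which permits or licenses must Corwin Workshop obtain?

Childcare Permit, Commercial Permit, Livery Registration, Municipal Authorization

Art. I. vehicles 22 < 25 → Fleet Certificate not required.
Art. II. vehicles 22 < 27 → Fleet Permit not required.
Art. III. hosts events open to the public → Municipal Authorization required.
Art. IV. vehicles 22 ≤ 25 → Standard Permit not required.
Art. V. vehicles 22 > 8; seating 108 ≥ 36 → Commercial Permit required.
Art. VI. operates vehicles for hire → Livery Registration required.
Art. VII. provides childcare services; operates vehicles for hire → Childcare Permit required.
Art. VIII. vehicles 22 ≥ 17; provides childcare services; is located in Zone B → Trade Authorization not required.
Art. IX. revenue $1,450,000 > $1,325,000; vehicles 22 < 24 → Compliance License not required.
Art. X. Standard Permit is not required → no effect.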